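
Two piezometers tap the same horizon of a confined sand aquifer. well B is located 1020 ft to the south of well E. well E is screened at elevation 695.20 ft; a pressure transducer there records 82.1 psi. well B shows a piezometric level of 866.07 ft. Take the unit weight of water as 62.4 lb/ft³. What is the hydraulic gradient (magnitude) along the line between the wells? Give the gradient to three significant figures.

Pressure head at well E: ψ = 144·P/γ = 144 × 82.1 / 62.4 = 189.46 ft.
Total head at well E: h = z + ψ = 695.20 + 189.46 = 884.66 ft.
Total head at well B: h = 866.07 ft (water level in the piezometer is the total head).
Head difference: h(well E) − h(well B) = 884.66 − 866.07 = 18.59 ft.
Hydraulic gradient: i = |Δh| / L = 18.59 / 1020 = 0.0182.

i ≈ 0.0182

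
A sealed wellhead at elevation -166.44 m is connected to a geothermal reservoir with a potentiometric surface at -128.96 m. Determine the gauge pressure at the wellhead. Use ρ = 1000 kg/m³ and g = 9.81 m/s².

Head above the cap: Δh = -128.96 − (-166.44) = 37.48 m.
P = ρgΔh = 1000 × 9.81 × 37.48 = 367679 Pa ≈ 368 kPa.

P ≈ 368 kPa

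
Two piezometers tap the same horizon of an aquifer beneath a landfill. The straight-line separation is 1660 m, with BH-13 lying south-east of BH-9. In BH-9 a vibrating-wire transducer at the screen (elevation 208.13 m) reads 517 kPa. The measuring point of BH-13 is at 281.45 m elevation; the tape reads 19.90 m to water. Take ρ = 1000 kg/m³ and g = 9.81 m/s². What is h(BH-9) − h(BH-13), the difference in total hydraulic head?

Pressure head at BH-9: ψ = P/(ρg) = 517×1000 / (1000 × 9.81) = 52.70 m.
Total head at BH-9: h = z + ψ = 208.13 + 52.70 = 260.83 m.
Total head at BH-13: h = 281.45 − 19.90 = 261.55 m.
Head difference: h(BH-9) − h(BH-13) = 260.83 − 261.55 = -0.72 m.

Δh ≈ -0.72 m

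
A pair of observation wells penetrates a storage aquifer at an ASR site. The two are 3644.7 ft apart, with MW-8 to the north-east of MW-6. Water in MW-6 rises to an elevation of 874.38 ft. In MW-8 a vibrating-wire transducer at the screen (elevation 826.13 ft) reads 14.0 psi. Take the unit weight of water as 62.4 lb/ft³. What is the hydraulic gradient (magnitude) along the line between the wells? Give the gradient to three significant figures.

Total head at MW-6: h = 874.38 ft (water level in the piezometer is the total head).
Pressure head at MW-8: ψ = 144·P/γ = 144 × 14.0 / 62.4 = 32.31 ft.
Total head at MW-8: h = z + ψ = 826.13 + 32.31 = 858.44 ft.
Head difference: h(MW-6) − h(MW-8) = 874.38 − 858.44 = 15.94 ft.
Hydraulic gradient: i = |Δh| / L = 15.94 / 3644.7 = 0.00437.

i ≈ 0.00437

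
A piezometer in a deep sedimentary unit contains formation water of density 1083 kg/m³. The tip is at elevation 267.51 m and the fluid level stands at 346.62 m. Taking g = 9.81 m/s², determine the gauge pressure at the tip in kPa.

Pressure head ψ = h − z = 346.62 − 267.51 = 79.11 m.
P = ρgψ = 1083 × 9.81 × 79.11 = 840483 Pa ≈ 840 kPa.

P ≈ 840 kPa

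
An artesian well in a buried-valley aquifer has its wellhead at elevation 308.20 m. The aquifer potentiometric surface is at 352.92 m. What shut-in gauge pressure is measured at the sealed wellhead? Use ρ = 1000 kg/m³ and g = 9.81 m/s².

P ≈ 439 kPa

Head above the cap: Δh = 352.92 − 308.20 = 44.72 m.
P = ρgΔh = 1000 × 9.81 × 44.72 = 438703 Pa ≈ 439 kPa.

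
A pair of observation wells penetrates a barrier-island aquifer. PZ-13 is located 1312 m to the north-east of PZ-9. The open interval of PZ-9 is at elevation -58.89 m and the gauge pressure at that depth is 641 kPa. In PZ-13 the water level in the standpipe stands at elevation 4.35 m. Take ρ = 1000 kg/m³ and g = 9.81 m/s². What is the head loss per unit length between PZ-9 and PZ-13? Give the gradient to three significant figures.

Pressure head at PZ-9: ψ = P/(ρg) = 641×1000 / (1000 × 9.81) = 65.34 m.
Total head at PZ-9: h = z + ψ = -58.89 + 65.34 = 6.45 m.
Total head at PZ-13: h = 4.35 m (water level in the piezometer is the total head).
Head difference: h(PZ-9) − h(PZ-13) = 6.45 − 4.35 = 2.10 m.
Hydraulic gradient: i = |Δh| / L = 2.10 / 1312 = 0.00160.

i ≈ 0.00160 m/m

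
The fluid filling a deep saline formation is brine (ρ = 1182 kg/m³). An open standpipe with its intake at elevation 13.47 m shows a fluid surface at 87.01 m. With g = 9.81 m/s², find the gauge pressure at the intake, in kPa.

Pressure head ψ = h − z = 87.01 − 13.47 = 73.54 m.
P = ρgψ = 1182 × 9.81 × 73.54 = 852727 Pa ≈ 853 kPa.

P ≈ 853 kPa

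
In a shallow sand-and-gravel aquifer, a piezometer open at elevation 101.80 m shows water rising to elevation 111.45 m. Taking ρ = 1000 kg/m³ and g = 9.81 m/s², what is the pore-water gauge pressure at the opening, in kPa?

Pressure head ψ = h − z = 111.45 − 101.80 = 9.65 m.
P = ρgψ = 1000 × 9.81 × 9.65 = 94666 Pa ≈ 94.7 kPa.

P ≈ 94.7 kPa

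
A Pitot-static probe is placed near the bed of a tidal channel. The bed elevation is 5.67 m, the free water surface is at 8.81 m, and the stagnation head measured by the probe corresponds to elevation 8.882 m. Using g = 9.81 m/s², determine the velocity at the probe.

Near the bed, under hydrostatic conditions, the piezometric head (z + ψ) equals the free-surface elevation, 8.81 m.
Velocity head = total − piezometric = 8.882 − 8.81 = 0.072 m.
v = √(2g·h_v) = √(2 × 9.81 × 0.072) = 1.19 m/s.

v ≈ 1.19 m/s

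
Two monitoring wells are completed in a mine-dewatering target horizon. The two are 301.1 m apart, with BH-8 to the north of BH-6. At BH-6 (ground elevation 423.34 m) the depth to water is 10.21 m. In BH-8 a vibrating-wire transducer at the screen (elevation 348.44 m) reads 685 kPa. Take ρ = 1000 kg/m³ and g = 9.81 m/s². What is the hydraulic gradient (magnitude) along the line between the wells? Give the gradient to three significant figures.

i ≈ 0.0171

Total head at BH-6: h = 423.34 − 10.21 = 413.13 m.
Pressure head at BH-8: ψ = P/(ρg) = 685×1000 / (1000 × 9.81) = 69.83 m.
Total head at BH-8: h = z + ψ = 348.44 + 69.83 = 418.27 m.
Head difference: h(BH-6) − h(BH-8) = 413.13 − 418.27 = -5.14 m.
Hydraulic gradient: i = |Δh| / L = 5.14 / 301.1 = 0.0171.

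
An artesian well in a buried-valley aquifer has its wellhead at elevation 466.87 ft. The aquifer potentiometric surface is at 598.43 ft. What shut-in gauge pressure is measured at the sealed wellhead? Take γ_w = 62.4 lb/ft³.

Head above the cap: Δh = 598.43 − 466.87 = 131.56 ft.
P = γΔh/144 = 62.4 × 131.56 / 144 = 57.0 psi.

P ≈ 57.0 psi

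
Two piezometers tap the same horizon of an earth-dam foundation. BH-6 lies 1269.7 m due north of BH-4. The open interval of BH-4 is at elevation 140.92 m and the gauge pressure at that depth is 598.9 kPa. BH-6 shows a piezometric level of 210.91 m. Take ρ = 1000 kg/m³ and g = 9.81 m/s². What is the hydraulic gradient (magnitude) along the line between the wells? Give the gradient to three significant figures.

i ≈ 0.00704

Pressure head at BH-4: ψ = P/(ρg) = 598.9×1000 / (1000 × 9.81) = 61.05 m.
Total head at BH-4: h = z + ψ = 140.92 + 61.05 = 201.97 m.
Total head at BH-6: h = 210.91 m (water level in the piezometer is the total head).
Head difference: h(BH-4) − h(BH-6) = 201.97 − 210.91 = -8.94 m.
Hydraulic gradient: i = |Δh| / L = 8.94 / 1269.7 = 0.00704.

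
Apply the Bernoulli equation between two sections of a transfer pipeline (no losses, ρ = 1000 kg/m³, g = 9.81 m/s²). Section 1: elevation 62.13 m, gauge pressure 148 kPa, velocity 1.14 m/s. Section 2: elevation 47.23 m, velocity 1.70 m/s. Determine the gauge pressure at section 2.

Pressure head at 1: ψ₁ = P₁/(ρg) = 148×1000 / (1000 × 9.81) = 15.09 m.
Velocity heads: v₁²/2g = 1.14²/19.62 = 0.066 m; v₂²/2g = 1.70²/19.62 = 0.147 m.
Total head H = z₁ + ψ₁ + v₁²/2g = 62.13 + 15.09 + 0.066 = 77.29 m.
ψ₂ = H − z₂ − v₂²/2g = 77.29 − 47.23 − 0.147 = 29.91 m.
P₂ = ρgψ₂ = 1000 × 9.81 × 29.91 ≈ 293 kPa.

P₂ ≈ 293 kPa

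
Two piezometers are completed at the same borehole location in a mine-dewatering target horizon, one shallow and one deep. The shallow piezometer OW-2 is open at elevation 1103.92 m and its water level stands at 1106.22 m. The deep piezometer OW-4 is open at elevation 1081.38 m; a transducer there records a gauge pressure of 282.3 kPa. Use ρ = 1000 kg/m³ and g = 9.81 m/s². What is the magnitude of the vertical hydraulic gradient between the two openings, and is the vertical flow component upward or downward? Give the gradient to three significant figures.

Total head at OW-2: h = 1106.22 m (water level in the standpipe).
Pressure head at OW-4: ψ = P/(ρg) = 282.3×1000 / (1000 × 9.81) = 28.78 m.
Total head at OW-4: h = z + ψ = 1081.38 + 28.78 = 1110.16 m.
Δh = h(OW-2) − h(OW-4) = 1106.22 − 1110.16 = -3.94 m.
Vertical separation Δz = 1103.92 − 1081.38 = 22.54 m.
|i_v| = |Δh| / Δz = 3.94 / 22.54 = 0.175.
Head is higher in the deep piezometer, so vertical flow is upward (discharge condition).

|i_v| ≈ 0.175; vertical flow is upward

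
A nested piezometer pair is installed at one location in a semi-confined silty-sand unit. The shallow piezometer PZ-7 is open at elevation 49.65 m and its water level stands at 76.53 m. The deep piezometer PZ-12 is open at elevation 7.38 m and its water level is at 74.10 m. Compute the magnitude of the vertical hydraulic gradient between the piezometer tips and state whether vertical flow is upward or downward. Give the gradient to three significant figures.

Total head at PZ-7: h = 76.53 m (water level in the standpipe).
Total head at PZ-12: h = 74.10 m.
Δh = h(PZ-7) − h(PZ-12) = 76.53 − 74.10 = 2.43 m.
Vertical separation Δz = 49.65 − 7.38 = 42.27 m.
|i_v| = |Δh| / Δz = 2.43 / 42.27 = 0.0575.
Head is higher in the shallow piezometer, so vertical flow is downward (recharge condition).

|i_v| ≈ 0.0575; vertical flow is downward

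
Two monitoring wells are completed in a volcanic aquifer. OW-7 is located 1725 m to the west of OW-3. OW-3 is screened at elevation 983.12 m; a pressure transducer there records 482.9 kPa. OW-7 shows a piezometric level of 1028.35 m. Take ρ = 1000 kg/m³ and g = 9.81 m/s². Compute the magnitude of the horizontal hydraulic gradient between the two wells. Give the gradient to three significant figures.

Pressure head at OW-3: ψ = P/(ρg) = 482.9×1000 / (1000 × 9.81) = 49.23 m.
Total head at OW-3: h = z + ψ = 983.12 + 49.23 = 1032.35 m.
Total head at OW-7: h = 1028.35 m (water level in the piezometer is the total head).
Head difference: h(OW-3) − h(OW-7) = 1032.35 − 1028.35 = 4.00 m.
Hydraulic gradient: i = |Δh| / L = 4.00 / 1725 = 0.00232.

i ≈ 0.00232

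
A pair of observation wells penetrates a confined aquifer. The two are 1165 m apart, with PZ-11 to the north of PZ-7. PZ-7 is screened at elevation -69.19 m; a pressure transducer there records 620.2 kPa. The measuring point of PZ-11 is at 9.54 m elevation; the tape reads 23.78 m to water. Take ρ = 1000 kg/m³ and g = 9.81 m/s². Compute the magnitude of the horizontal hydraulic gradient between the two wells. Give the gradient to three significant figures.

i ≈ 0.00710

Pressure head at PZ-7: ψ = P/(ρg) = 620.2×1000 / (1000 × 9.81) = 63.22 m.
Total head at PZ-7: h = z + ψ = -69.19 + 63.22 = -5.97 m.
Total head at PZ-11: h = 9.54 − 23.78 = -14.24 m.
Head difference: h(PZ-7) − h(PZ-11) = -5.97 − (-14.24) = 8.27 m.
Hydraulic gradient: i = |Δh| / L = 8.27 / 1165 = 0.00710.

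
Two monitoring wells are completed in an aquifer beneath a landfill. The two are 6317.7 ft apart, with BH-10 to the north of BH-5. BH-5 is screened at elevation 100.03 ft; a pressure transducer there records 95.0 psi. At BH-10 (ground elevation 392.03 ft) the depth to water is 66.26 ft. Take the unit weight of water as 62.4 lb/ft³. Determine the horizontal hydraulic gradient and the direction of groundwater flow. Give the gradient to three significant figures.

i ≈ 0.00103; groundwater flows toward the south

Pressure head at BH-5: ψ = 144·P/γ = 144 × 95.0 / 62.4 = 219.23 ft.
Total head at BH-5: h = z + ψ = 100.03 + 219.23 = 319.26 ft.
Total head at BH-10: h = 392.03 − 66.26 = 325.77 ft.
Head difference: h(BH-5) − h(BH-10) = 319.26 − 325.77 = -6.51 ft.
Hydraulic gradient: i = |Δh| / L = 6.51 / 6317.7 = 0.00103.
Flow is from higher to lower head: from BH-10 toward BH-5, i.e. toward the south.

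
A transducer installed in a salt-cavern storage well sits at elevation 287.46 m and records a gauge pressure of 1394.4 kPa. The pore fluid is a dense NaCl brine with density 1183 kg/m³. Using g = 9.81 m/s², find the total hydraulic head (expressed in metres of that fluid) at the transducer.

ψ = P/(ρg) = 1394.4×1000 / (1183 × 9.81) = 120.15 m.
h = z + ψ = 287.46 + 120.15 = 407.61 m.

h ≈ 407.61 m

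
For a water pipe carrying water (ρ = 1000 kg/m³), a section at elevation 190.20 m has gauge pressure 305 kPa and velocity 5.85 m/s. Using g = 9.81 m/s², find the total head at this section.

h ≈ 223.03 m

Pressure head ψ = P/(ρg) = 305×1000 / (1000 × 9.81) = 31.09 m.
Velocity head = v²/(2g) = 5.85² / (2 × 9.81) = 1.744 m.
h = z + ψ + v²/(2g) = 190.20 + 31.09 + 1.744 = 223.03 m.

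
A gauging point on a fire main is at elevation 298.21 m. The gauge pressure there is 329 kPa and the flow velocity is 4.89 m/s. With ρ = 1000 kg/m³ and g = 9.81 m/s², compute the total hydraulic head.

h ≈ 332.97 m

Pressure head ψ = P/(ρg) = 329×1000 / (1000 × 9.81) = 33.54 m.
Velocity head = v²/(2g) = 4.89² / (2 × 9.81) = 1.219 m.
h = z + ψ + v²/(2g) = 298.21 + 33.54 + 1.219 = 332.97 m.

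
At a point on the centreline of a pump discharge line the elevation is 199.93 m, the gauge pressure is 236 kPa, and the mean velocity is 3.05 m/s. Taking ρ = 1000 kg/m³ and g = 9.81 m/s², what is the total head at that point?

Pressure head ψ = P/(ρg) = 236×1000 / (1000 × 9.81) = 24.06 m.
Velocity head = v²/(2g) = 3.05² / (2 × 9.81) = 0.474 m.
h = z + ψ + v²/(2g) = 199.93 + 24.06 + 0.474 = 224.46 m.

h ≈ 224.46 m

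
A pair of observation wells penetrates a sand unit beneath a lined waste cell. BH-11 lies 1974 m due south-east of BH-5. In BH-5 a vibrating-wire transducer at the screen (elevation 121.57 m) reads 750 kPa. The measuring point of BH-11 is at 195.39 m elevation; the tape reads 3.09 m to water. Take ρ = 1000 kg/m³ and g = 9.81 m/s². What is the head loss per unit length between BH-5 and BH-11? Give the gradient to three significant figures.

Pressure head at BH-5: ψ = P/(ρg) = 750×1000 / (1000 × 9.81) = 76.45 m.
Total head at BH-5: h = z + ψ = 121.57 + 76.45 = 198.02 m.
Total head at BH-11: h = 195.39 − 3.09 = 192.30 m.
Head difference: h(BH-5) − h(BH-11) = 198.02 − 192.30 = 5.72 m.
Hydraulic gradient: i = |Δh| / L = 5.72 / 1974 = 0.00290.

i ≈ 0.00290 m/m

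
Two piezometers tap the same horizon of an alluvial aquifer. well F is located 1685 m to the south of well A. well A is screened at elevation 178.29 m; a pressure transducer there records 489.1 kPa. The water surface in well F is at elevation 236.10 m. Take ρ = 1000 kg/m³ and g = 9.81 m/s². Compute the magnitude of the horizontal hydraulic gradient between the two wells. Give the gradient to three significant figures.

Pressure head at well A: ψ = P/(ρg) = 489.1×1000 / (1000 × 9.81) = 49.86 m.
Total head at well A: h = z + ψ = 178.29 + 49.86 = 228.15 m.
Total head at well F: h = 236.10 m (water level in the piezometer is the total head).
Head difference: h(well A) − h(well F) = 228.15 − 236.10 = -7.95 m.
Hydraulic gradient: i = |Δh| / L = 7.95 / 1685 = 0.00472.

i ≈ 0.00472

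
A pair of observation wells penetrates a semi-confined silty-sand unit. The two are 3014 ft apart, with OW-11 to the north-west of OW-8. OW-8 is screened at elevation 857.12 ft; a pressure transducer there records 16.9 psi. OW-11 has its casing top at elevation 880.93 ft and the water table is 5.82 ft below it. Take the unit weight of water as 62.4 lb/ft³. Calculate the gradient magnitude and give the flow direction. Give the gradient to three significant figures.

i ≈ 0.00697; groundwater flows toward the north-west

Pressure head at OW-8: ψ = 144·P/γ = 144 × 16.9 / 62.4 = 39.00 ft.
Total head at OW-8: h = z + ψ = 857.12 + 39.00 = 896.12 ft.
Total head at OW-11: h = 880.93 − 5.82 = 875.11 ft.
Head difference: h(OW-8) − h(OW-11) = 896.12 − 875.11 = 21.01 ft.
Hydraulic gradient: i = |Δh| / L = 21.01 / 3014 = 0.00697.
Flow is from higher to lower head: from OW-8 toward OW-11, i.e. toward the north-west.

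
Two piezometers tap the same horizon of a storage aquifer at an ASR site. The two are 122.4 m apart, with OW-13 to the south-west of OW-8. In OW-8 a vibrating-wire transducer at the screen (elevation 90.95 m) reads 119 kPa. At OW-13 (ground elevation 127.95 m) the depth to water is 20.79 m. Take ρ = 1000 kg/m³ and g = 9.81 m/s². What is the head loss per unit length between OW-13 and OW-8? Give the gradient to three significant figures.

i ≈ 0.0333 m/m

Pressure head at OW-8: ψ = P/(ρg) = 119×1000 / (1000 × 9.81) = 12.13 m.
Total head at OW-8: h = z + ψ = 90.95 + 12.13 = 103.08 m.
Total head at OW-13: h = 127.95 − 20.79 = 107.16 m.
Head difference: h(OW-8) − h(OW-13) = 103.08 − 107.16 = -4.08 m.
Hydraulic gradient: i = |Δh| / L = 4.08 / 122.4 = 0.0333.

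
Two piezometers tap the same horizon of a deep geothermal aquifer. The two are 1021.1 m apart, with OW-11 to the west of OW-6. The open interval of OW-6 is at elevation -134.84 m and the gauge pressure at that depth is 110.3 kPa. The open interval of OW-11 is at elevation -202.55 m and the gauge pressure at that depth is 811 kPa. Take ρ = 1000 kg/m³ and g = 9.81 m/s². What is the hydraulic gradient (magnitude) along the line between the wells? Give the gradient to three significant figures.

Pressure head at OW-6: ψ = P/(ρg) = 110.3×1000 / (1000 × 9.81) = 11.24 m.
Total head at OW-6: h = z + ψ = -134.84 + 11.24 = -123.60 m.
Pressure head at OW-11: ψ = P/(ρg) = 811×1000 / (1000 × 9.81) = 82.67 m.
Total head at OW-11: h = z + ψ = -202.55 + 82.67 = -119.88 m.
Head difference: h(OW-6) − h(OW-11) = -123.60 − (-119.88) = -3.72 m.
Hydraulic gradient: i = |Δh| / L = 3.72 / 1021.1 = 0.00364.

i ≈ 0.00364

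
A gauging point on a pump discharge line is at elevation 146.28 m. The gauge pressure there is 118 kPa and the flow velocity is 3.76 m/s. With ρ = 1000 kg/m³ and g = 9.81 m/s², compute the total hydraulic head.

h ≈ 159.03 m

Pressure head ψ = P/(ρg) = 118×1000 / (1000 × 9.81) = 12.03 m.
Velocity head = v²/(2g) = 3.76² / (2 × 9.81) = 0.721 m.
h = z + ψ + v²/(2g) = 146.28 + 12.03 + 0.721 = 159.03 m.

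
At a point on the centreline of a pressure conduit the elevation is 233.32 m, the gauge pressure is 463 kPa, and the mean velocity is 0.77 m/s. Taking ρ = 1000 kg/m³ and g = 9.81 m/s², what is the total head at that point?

Pressure head ψ = P/(ρg) = 463×1000 / (1000 × 9.81) = 47.20 m.
Velocity head = v²/(2g) = 0.77² / (2 × 9.81) = 0.030 m.
h = z + ψ + v²/(2g) = 233.32 + 47.20 + 0.030 = 280.55 m.

h ≈ 280.55 m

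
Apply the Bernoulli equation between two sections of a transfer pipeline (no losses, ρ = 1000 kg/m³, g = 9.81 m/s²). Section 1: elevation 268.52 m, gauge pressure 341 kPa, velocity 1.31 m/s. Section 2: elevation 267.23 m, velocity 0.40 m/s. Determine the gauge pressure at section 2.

P₂ ≈ 354 kPa

Pressure head at 1: ψ₁ = P₁/(ρg) = 341×1000 / (1000 × 9.81) = 34.76 m.
Velocity heads: v₁²/2g = 1.31²/19.62 = 0.087 m; v₂²/2g = 0.40²/19.62 = 0.008 m.
Total head H = z₁ + ψ₁ + v₁²/2g = 268.52 + 34.76 + 0.087 = 303.37 m.
ψ₂ = H − z₂ − v₂²/2g = 303.37 − 267.23 − 0.008 = 36.13 m.
P₂ = ρgψ₂ = 1000 × 9.81 × 36.13 ≈ 354 kPa.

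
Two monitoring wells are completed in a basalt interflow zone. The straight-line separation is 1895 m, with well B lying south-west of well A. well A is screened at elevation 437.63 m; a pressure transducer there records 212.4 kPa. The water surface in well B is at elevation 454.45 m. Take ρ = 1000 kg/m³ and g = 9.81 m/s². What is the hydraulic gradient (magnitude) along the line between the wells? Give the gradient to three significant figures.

Pressure head at well A: ψ = P/(ρg) = 212.4×1000 / (1000 × 9.81) = 21.65 m.
Total head at well A: h = z + ψ = 437.63 + 21.65 = 459.28 m.
Total head at well B: h = 454.45 m (water level in the piezometer is the total head).
Head difference: h(well A) − h(well B) = 459.28 − 454.45 = 4.83 m.
Hydraulic gradient: i = |Δh| / L = 4.83 / 1895 = 0.00255.

i ≈ 0.00255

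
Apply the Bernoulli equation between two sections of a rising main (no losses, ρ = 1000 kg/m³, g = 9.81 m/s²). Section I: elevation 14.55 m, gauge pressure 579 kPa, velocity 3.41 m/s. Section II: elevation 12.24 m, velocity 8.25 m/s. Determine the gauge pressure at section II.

Pressure head at I: ψ₁ = P₁/(ρg) = 579×1000 / (1000 × 9.81) = 59.02 m.
Velocity heads: v₁²/2g = 3.41²/19.62 = 0.593 m; v₂²/2g = 8.25²/19.62 = 3.469 m.
Total head H = z₁ + ψ₁ + v₁²/2g = 14.55 + 59.02 + 0.593 = 74.16 m.
ψ₂ = H − z₂ − v₂²/2g = 74.16 − 12.24 − 3.469 = 58.45 m.
P₂ = ρgψ₂ = 1000 × 9.81 × 58.45 ≈ 573 kPa.

P₂ ≈ 573 kPa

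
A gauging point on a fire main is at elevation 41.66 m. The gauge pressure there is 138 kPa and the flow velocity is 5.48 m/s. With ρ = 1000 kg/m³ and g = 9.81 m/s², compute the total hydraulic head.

Pressure head ψ = P/(ρg) = 138×1000 / (1000 × 9.81) = 14.07 m.
Velocity head = v²/(2g) = 5.48² / (2 × 9.81) = 1.531 m.
h = z + ψ + v²/(2g) = 41.66 + 14.07 + 1.531 = 57.26 m.

h ≈ 57.26 m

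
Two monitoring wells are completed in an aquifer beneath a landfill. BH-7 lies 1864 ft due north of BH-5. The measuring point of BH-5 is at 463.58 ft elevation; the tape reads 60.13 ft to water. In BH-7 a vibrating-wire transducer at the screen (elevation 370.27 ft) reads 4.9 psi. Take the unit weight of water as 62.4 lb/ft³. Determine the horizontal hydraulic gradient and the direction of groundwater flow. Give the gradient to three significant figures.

i ≈ 0.0117; groundwater flows toward the north

Total head at BH-5: h = 463.58 − 60.13 = 403.45 ft.
Pressure head at BH-7: ψ = 144·P/γ = 144 × 4.9 / 62.4 = 11.31 ft.
Total head at BH-7: h = z + ψ = 370.27 + 11.31 = 381.58 ft.
Head difference: h(BH-5) − h(BH-7) = 403.45 − 381.58 = 21.87 ft.
Hydraulic gradient: i = |Δh| / L = 21.87 / 1864 = 0.0117.
Flow is from higher to lower head: from BH-5 toward BH-7, i.e. toward the north.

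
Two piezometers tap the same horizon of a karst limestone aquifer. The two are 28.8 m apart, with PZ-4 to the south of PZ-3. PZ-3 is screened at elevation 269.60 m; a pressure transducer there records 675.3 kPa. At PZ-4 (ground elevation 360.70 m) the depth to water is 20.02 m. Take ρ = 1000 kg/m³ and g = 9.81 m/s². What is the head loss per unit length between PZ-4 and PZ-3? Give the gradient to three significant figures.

Pressure head at PZ-3: ψ = P/(ρg) = 675.3×1000 / (1000 × 9.81) = 68.84 m.
Total head at PZ-3: h = z + ψ = 269.60 + 68.84 = 338.44 m.
Total head at PZ-4: h = 360.70 − 20.02 = 340.68 m.
Head difference: h(PZ-3) − h(PZ-4) = 338.44 − 340.68 = -2.24 m.
Hydraulic gradient: i = |Δh| / L = 2.24 / 28.8 = 0.0778.

i ≈ 0.0778 m/m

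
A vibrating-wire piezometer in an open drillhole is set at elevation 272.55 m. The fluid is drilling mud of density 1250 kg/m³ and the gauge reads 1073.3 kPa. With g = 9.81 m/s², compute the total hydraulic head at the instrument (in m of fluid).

ψ = P/(ρg) = 1073.3×1000 / (1250 × 9.81) = 87.53 m.
h = z + ψ = 272.55 + 87.53 = 360.08 m.

h ≈ 360.08 m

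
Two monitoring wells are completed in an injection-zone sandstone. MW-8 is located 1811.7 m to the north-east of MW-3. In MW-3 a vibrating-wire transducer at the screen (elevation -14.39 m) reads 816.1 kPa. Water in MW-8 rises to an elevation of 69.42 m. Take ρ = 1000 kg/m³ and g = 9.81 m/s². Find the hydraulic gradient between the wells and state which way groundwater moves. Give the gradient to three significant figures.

i ≈ 0.000342; groundwater flows toward the south-west

Pressure head at MW-3: ψ = P/(ρg) = 816.1×1000 / (1000 × 9.81) = 83.19 m.
Total head at MW-3: h = z + ψ = -14.39 + 83.19 = 68.80 m.
Total head at MW-8: h = 69.42 m (water level in the piezometer is the total head).
Head difference: h(MW-3) − h(MW-8) = 68.80 − 69.42 = -0.62 m.
Hydraulic gradient: i = |Δh| / L = 0.62 / 1811.7 = 0.000342.
Flow is from higher to lower head: from MW-8 toward MW-3, i.e. toward the south-west.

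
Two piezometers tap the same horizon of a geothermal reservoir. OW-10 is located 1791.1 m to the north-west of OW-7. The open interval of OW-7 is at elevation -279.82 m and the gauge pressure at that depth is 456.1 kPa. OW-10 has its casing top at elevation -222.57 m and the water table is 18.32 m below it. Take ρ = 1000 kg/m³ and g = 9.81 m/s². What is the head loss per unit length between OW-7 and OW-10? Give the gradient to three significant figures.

Pressure head at OW-7: ψ = P/(ρg) = 456.1×1000 / (1000 × 9.81) = 46.49 m.
Total head at OW-7: h = z + ψ = -279.82 + 46.49 = -233.33 m.
Total head at OW-10: h = -222.57 − 18.32 = -240.89 m.
Head difference: h(OW-7) − h(OW-10) = -233.33 − (-240.89) = 7.56 m.
Hydraulic gradient: i = |Δh| / L = 7.56 / 1791.1 = 0.00422.

i ≈ 0.00422 m/m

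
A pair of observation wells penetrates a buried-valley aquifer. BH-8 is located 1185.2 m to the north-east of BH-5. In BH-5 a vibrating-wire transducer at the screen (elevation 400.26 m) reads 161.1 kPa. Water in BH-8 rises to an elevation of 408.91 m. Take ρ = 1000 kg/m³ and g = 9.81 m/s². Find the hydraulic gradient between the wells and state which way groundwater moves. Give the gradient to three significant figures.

Pressure head at BH-5: ψ = P/(ρg) = 161.1×1000 / (1000 × 9.81) = 16.42 m.
Total head at BH-5: h = z + ψ = 400.26 + 16.42 = 416.68 m.
Total head at BH-8: h = 408.91 m (water level in the piezometer is the total head).
Head difference: h(BH-5) − h(BH-8) = 416.68 − 408.91 = 7.77 m.
Hydraulic gradient: i = |Δh| / L = 7.77 / 1185.2 = 0.00656.
Flow is from higher to lower head: from BH-5 toward BH-8, i.e. toward the north-east.

i ≈ 0.00656; groundwater flows toward the north-east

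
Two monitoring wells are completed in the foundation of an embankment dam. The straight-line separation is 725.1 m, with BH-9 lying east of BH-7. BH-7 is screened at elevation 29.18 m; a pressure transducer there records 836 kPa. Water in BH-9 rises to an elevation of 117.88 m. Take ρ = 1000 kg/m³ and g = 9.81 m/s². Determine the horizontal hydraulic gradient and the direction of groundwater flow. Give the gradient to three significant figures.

i ≈ 0.00480; groundwater flows toward the west

Pressure head at BH-7: ψ = P/(ρg) = 836×1000 / (1000 × 9.81) = 85.22 m.
Total head at BH-7: h = z + ψ = 29.18 + 85.22 = 114.40 m.
Total head at BH-9: h = 117.88 m (water level in the piezometer is the total head).
Head difference: h(BH-7) − h(BH-9) = 114.40 − 117.88 = -3.48 m.
Hydraulic gradient: i = |Δh| / L = 3.48 / 725.1 = 0.00480.
Flow is from higher to lower head: from BH-9 toward BH-7, i.e. toward the west.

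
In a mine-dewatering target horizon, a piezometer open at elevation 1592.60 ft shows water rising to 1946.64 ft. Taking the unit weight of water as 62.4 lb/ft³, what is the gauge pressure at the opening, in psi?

Pressure head ψ = h − z = 1946.64 − 1592.60 = 354.04 ft.
P = γ·ψ / 144 = 62.4 × 354.04 / 144 = 153 psi.

P ≈ 153 psi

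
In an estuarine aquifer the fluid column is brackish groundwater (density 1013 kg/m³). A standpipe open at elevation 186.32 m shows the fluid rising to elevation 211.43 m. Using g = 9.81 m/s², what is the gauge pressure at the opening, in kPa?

Pressure head ψ = h − z = 211.43 − 186.32 = 25.11 m.
P = ρgψ = 1013 × 9.81 × 25.11 = 249531 Pa ≈ 250 kPa.

P ≈ 250 kPa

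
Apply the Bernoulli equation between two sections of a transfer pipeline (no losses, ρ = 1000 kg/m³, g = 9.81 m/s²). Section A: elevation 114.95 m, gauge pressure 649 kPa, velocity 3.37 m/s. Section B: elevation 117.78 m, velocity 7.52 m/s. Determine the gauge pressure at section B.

Pressure head at A: ψ₁ = P₁/(ρg) = 649×1000 / (1000 × 9.81) = 66.16 m.
Velocity heads: v₁²/2g = 3.37²/19.62 = 0.579 m; v₂²/2g = 7.52²/19.62 = 2.882 m.
Total head H = z₁ + ψ₁ + v₁²/2g = 114.95 + 66.16 + 0.579 = 181.69 m.
ψ₂ = H − z₂ − v₂²/2g = 181.69 − 117.78 − 2.882 = 61.03 m.
P₂ = ρgψ₂ = 1000 × 9.81 × 61.03 ≈ 599 kPa.

P₂ ≈ 599 kPa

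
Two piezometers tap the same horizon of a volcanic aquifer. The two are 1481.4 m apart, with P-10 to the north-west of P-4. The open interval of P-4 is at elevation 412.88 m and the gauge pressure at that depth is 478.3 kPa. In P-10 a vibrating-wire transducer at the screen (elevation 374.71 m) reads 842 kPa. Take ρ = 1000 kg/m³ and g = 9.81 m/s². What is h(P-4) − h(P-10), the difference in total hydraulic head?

Δh ≈ 1.10 m

Pressure head at P-4: ψ = P/(ρg) = 478.3×1000 / (1000 × 9.81) = 48.76 m.
Total head at P-4: h = z + ψ = 412.88 + 48.76 = 461.64 m.
Pressure head at P-10: ψ = P/(ρg) = 842×1000 / (1000 × 9.81) = 85.83 m.
Total head at P-10: h = z + ψ = 374.71 + 85.83 = 460.54 m.
Head difference: h(P-4) − h(P-10) = 461.64 − 460.54 = 1.10 m.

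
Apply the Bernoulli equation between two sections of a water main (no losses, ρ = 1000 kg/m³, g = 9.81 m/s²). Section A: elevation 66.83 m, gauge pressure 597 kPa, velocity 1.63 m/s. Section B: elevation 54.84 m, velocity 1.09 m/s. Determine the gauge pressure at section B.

P₂ ≈ 715 kPa

Pressure head at A: ψ₁ = P₁/(ρg) = 597×1000 / (1000 × 9.81) = 60.86 m.
Velocity heads: v₁²/2g = 1.63²/19.62 = 0.135 m; v₂²/2g = 1.09²/19.62 = 0.061 m.
Total head H = z₁ + ψ₁ + v₁²/2g = 66.83 + 60.86 + 0.135 = 127.83 m.
ψ₂ = H − z₂ − v₂²/2g = 127.83 − 54.84 − 0.061 = 72.93 m.
P₂ = ρgψ₂ = 1000 × 9.81 × 72.93 ≈ 715 kPa.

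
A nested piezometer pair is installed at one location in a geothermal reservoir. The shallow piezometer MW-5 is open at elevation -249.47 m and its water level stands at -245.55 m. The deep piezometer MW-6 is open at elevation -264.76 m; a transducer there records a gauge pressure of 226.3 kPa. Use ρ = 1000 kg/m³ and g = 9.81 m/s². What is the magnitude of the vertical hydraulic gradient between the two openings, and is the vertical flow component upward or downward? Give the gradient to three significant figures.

|i_v| ≈ 0.252; vertical flow is upward

Total head at MW-5: h = -245.55 m (water level in the standpipe).
Pressure head at MW-6: ψ = P/(ρg) = 226.3×1000 / (1000 × 9.81) = 23.07 m.
Total head at MW-6: h = z + ψ = -264.76 + 23.07 = -241.69 m.
Δh = h(MW-5) − h(MW-6) = -245.55 − (-241.69) = -3.86 m.
Vertical separation Δz = -249.47 − (-264.76) = 15.29 m.
|i_v| = |Δh| / Δz = 3.86 / 15.29 = 0.252.
Head is higher in the deep piezometer, so vertical flow is upward (discharge condition).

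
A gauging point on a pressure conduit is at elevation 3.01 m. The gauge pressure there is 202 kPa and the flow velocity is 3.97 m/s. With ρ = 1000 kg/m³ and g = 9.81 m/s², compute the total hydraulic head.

Pressure head ψ = P/(ρg) = 202×1000 / (1000 × 9.81) = 20.59 m.
Velocity head = v²/(2g) = 3.97² / (2 × 9.81) = 0.803 m.
h = z + ψ + v²/(2g) = 3.01 + 20.59 + 0.803 = 24.40 m.

h ≈ 24.40 m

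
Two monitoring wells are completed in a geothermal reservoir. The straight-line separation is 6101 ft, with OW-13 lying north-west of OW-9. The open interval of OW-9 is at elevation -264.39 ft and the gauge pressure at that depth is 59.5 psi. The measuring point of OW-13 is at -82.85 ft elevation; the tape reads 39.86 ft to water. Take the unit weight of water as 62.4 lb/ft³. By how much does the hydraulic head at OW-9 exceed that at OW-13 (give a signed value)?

Δh ≈ -4.37 ft

Pressure head at OW-9: ψ = 144·P/γ = 144 × 59.5 / 62.4 = 137.31 ft.
Total head at OW-9: h = z + ψ = -264.39 + 137.31 = -127.08 ft.
Total head at OW-13: h = -82.85 − 39.86 = -122.71 ft.
Head difference: h(OW-9) − h(OW-13) = -127.08 − (-122.71) = -4.37 ft.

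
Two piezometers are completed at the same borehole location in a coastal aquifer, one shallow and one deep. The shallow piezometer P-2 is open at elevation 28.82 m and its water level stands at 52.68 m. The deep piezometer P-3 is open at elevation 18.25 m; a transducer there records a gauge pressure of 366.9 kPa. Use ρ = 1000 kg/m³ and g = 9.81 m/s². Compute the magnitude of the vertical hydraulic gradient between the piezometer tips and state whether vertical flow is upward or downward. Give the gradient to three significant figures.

Total head at P-2: h = 52.68 m (water level in the standpipe).
Pressure head at P-3: ψ = P/(ρg) = 366.9×1000 / (1000 × 9.81) = 37.40 m.
Total head at P-3: h = z + ψ = 18.25 + 37.40 = 55.65 m.
Δh = h(P-2) − h(P-3) = 52.68 − 55.65 = -2.97 m.
Vertical separation Δz = 28.82 − 18.25 = 10.57 m.
|i_v| = |Δh| / Δz = 2.97 / 10.57 = 0.281.
Head is higher in the deep piezometer, so vertical flow is upward (discharge condition).

|i_v| ≈ 0.281; vertical flow is upward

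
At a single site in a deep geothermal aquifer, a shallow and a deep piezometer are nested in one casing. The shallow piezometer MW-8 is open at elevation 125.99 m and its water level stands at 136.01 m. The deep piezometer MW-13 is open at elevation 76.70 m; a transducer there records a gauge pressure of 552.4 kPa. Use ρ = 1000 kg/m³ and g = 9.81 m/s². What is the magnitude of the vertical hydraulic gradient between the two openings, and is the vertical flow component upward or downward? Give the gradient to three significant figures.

|i_v| ≈ 0.0609; vertical flow is downward

Total head at MW-8: h = 136.01 m (water level in the standpipe).
Pressure head at MW-13: ψ = P/(ρg) = 552.4×1000 / (1000 × 9.81) = 56.31 m.
Total head at MW-13: h = z + ψ = 76.70 + 56.31 = 133.01 m.
Δh = h(MW-8) − h(MW-13) = 136.01 − 133.01 = 3.00 m.
Vertical separation Δz = 125.99 − 76.70 = 49.29 m.
|i_v| = |Δh| / Δz = 3.00 / 49.29 = 0.0609.
Head is higher in the shallow piezometer, so vertical flow is downward (recharge condition).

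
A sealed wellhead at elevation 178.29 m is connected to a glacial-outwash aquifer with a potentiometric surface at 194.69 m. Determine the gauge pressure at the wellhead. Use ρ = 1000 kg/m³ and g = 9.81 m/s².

Head above the cap: Δh = 194.69 − 178.29 = 16.40 m.
P = ρgΔh = 1000 × 9.81 × 16.40 = 160884 Pa ≈ 161 kPa.

P ≈ 161 kPa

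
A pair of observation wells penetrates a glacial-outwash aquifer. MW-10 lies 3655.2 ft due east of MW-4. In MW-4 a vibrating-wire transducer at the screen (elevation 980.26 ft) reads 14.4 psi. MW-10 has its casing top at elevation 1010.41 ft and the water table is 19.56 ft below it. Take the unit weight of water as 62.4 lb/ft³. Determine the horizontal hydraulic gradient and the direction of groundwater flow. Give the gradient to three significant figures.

Pressure head at MW-4: ψ = 144·P/γ = 144 × 14.4 / 62.4 = 33.23 ft.
Total head at MW-4: h = z + ψ = 980.26 + 33.23 = 1013.49 ft.
Total head at MW-10: h = 1010.41 − 19.56 = 990.85 ft.
Head difference: h(MW-4) − h(MW-10) = 1013.49 − 990.85 = 22.64 ft.
Hydraulic gradient: i = |Δh| / L = 22.64 / 3655.2 = 0.00619.
Flow is from higher to lower head: from MW-4 toward MW-10, i.e. toward the east.

i ≈ 0.00619; groundwater flows toward the east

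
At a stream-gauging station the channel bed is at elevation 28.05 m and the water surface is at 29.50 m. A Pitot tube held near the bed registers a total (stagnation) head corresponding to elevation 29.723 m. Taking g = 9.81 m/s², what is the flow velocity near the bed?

Near the bed, under hydrostatic conditions, the piezometric head (z + ψ) equals the free-surface elevation, 29.50 m.
Velocity head = total − piezometric = 29.723 − 29.50 = 0.223 m.
v = √(2g·h_v) = √(2 × 9.81 × 0.223) = 2.09 m/s.

v ≈ 2.09 m/s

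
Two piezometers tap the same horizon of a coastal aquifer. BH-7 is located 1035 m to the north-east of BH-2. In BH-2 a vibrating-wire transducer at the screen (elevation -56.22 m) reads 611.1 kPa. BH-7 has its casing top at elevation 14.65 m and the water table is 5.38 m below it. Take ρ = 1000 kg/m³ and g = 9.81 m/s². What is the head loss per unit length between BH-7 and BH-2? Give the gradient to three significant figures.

i ≈ 0.00309 m/m

Pressure head at BH-2: ψ = P/(ρg) = 611.1×1000 / (1000 × 9.81) = 62.29 m.
Total head at BH-2: h = z + ψ = -56.22 + 62.29 = 6.07 m.
Total head at BH-7: h = 14.65 − 5.38 = 9.27 m.
Head difference: h(BH-2) − h(BH-7) = 6.07 − 9.27 = -3.20 m.
Hydraulic gradient: i = |Δh| / L = 3.20 / 1035 = 0.00309.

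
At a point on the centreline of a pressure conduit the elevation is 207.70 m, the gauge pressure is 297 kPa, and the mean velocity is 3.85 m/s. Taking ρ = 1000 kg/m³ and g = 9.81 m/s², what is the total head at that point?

Pressure head ψ = P/(ρg) = 297×1000 / (1000 × 9.81) = 30.28 m.
Velocity head = v²/(2g) = 3.85² / (2 × 9.81) = 0.755 m.
h = z + ψ + v²/(2g) = 207.70 + 30.28 + 0.755 = 238.73 m.

h ≈ 238.73 m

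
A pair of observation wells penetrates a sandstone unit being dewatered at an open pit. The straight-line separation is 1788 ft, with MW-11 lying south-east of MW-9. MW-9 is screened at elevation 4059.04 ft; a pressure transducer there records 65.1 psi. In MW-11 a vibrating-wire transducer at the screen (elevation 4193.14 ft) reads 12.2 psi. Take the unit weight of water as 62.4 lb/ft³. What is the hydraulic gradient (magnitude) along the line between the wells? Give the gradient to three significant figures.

i ≈ 0.00672

Pressure head at MW-9: ψ = 144·P/γ = 144 × 65.1 / 62.4 = 150.23 ft.
Total head at MW-9: h = z + ψ = 4059.04 + 150.23 = 4209.27 ft.
Pressure head at MW-11: ψ = 144·P/γ = 144 × 12.2 / 62.4 = 28.15 ft.
Total head at MW-11: h = z + ψ = 4193.14 + 28.15 = 4221.29 ft.
Head difference: h(MW-9) − h(MW-11) = 4209.27 − 4221.29 = -12.02 ft.
Hydraulic gradient: i = |Δh| / L = 12.02 / 1788 = 0.00672.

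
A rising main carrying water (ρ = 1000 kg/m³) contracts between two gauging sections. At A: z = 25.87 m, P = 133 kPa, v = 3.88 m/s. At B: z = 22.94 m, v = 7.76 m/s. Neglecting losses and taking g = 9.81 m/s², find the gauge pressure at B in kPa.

Pressure head at A: ψ₁ = P₁/(ρg) = 133×1000 / (1000 × 9.81) = 13.56 m.
Velocity heads: v₁²/2g = 3.88²/19.62 = 0.767 m; v₂²/2g = 7.76²/19.62 = 3.069 m.
Total head H = z₁ + ψ₁ + v₁²/2g = 25.87 + 13.56 + 0.767 = 40.20 m.
ψ₂ = H − z₂ − v₂²/2g = 40.20 − 22.94 − 3.069 = 14.19 m.
P₂ = ρgψ₂ = 1000 × 9.81 × 14.19 ≈ 139 kPa.

P₂ ≈ 139 kPa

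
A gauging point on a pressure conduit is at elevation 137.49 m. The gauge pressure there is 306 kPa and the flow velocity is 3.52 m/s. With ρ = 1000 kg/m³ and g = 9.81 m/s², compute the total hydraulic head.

Pressure head ψ = P/(ρg) = 306×1000 / (1000 × 9.81) = 31.19 m.
Velocity head = v²/(2g) = 3.52² / (2 × 9.81) = 0.632 m.
h = z + ψ + v²/(2g) = 137.49 + 31.19 + 0.632 = 169.31 m.

h ≈ 169.31 m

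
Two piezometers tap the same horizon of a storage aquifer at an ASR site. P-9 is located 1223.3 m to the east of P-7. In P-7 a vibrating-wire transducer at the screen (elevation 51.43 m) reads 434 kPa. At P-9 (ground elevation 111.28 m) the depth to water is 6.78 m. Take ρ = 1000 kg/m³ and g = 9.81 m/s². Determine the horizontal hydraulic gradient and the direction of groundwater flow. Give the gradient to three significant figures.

i ≈ 0.00722; groundwater flows toward the west

Pressure head at P-7: ψ = P/(ρg) = 434×1000 / (1000 × 9.81) = 44.24 m.
Total head at P-7: h = z + ψ = 51.43 + 44.24 = 95.67 m.
Total head at P-9: h = 111.28 − 6.78 = 104.50 m.
Head difference: h(P-7) − h(P-9) = 95.67 − 104.50 = -8.83 m.
Hydraulic gradient: i = |Δh| / L = 8.83 / 1223.3 = 0.00722.
Flow is from higher to lower head: from P-9 toward P-7, i.e. toward the west.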